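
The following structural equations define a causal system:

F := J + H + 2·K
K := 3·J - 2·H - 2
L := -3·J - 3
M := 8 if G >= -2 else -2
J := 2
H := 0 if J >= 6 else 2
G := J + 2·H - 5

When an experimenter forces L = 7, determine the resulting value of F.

4

The intervention breaks the incoming arrows to L: L := -3·J - 3 no longer applies, and L = 7.
Since F is not a descendant of the intervened variable, it is unaffected.
H = 0 if J >= 6 else 2  [with J=2]  = 2
K = 3·J - 2·H - 2  [with J=2, H=2]  = 0
F = J + H + 2·K  [with J=2, H=2, K=0]  = 4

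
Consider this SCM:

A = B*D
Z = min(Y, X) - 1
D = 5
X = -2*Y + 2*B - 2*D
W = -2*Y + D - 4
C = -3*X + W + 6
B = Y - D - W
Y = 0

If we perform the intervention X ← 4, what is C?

-5

The intervention breaks the incoming arrows to X: X = -2*Y + 2*B - 2*D no longer applies, and X = 4.
W = -2*Y + D - 4  [with Y=0, D=5]  = 1
C = -3*X + W + 6  [with X=4, W=1]  = -5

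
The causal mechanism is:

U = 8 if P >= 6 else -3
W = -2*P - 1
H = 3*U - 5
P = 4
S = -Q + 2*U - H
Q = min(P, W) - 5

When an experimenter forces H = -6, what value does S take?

Under do(H=-6), the mechanism H = 3*U - 5 is discarded; H is fixed at -6.
U = 8 if P >= 6 else -3  [with P=4]  = -3
W = -2*P - 1  [with P=4]  = -9
Q = min(P, W) - 5  [with P=4, W=-9]  = -14
S = -Q + 2*U - H  [with Q=-14, U=-3, H=-6]  = 14

14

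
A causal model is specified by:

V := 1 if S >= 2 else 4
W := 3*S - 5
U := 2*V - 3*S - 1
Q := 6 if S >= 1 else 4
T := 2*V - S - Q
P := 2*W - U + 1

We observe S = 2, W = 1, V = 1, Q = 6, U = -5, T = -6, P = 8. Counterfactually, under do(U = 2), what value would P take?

1

Under do(U=2), the mechanism U := 2*V - 3*S - 1 is discarded; U is fixed at 2.
W = 3*S - 5  [with S=2]  = 1
P = 2*W - U + 1  [with W=1, U=2]  = 1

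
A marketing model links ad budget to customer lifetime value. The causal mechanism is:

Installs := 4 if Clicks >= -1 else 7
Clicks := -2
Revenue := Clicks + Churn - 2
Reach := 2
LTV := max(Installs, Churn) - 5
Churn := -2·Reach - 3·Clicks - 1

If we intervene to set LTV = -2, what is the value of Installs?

7

do(LTV=-2) replaces the equation LTV := max(Installs, Churn) - 5 with the constant LTV = -2.
Installs is not downstream of the intervention, so its value is determined by the original equations.
Installs = 4 if Clicks >= -1 else 7  [with Clicks=-2]  = 7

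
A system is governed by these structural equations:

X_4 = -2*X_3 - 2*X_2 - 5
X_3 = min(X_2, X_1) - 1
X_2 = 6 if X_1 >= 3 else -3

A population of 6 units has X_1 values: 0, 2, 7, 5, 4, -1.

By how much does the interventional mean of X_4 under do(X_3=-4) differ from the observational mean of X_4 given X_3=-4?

-9

Every unit gets X_3=-4 under the intervention. X_4 values become 9, 9, -9, -9, -9, 9; E[X_4|do(X_3=-4)] = 0.
E[X_4|X_3=-4] averages over only the 3 units with X_3=-4 (X_1 = 0, 2, -1): X_4 = 9, 9, 9, mean 9.
Difference = 0 − 9 = -9.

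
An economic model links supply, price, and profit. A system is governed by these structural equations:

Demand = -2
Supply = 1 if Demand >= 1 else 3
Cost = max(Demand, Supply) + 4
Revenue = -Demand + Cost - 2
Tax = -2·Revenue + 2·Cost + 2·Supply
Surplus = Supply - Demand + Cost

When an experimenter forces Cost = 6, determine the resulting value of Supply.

Under do(Cost=6), the mechanism Cost = max(Demand, Supply) + 4 is discarded; Cost is fixed at 6.
Since Supply is not a descendant of the intervened variable, it is unaffected.
Supply = 1 if Demand >= 1 else 3  [with Demand=-2]  = 3

3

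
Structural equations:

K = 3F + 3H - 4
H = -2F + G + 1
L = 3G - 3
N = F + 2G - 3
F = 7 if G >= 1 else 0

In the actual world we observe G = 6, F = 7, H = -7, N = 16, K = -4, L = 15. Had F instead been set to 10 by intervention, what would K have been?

-13

do(F=10) replaces the equation F = 7 if G >= 1 else 0 with the constant F = 10.
H = -2F + G + 1  [with F=10, G=6]  = -13
K = 3F + 3H - 4  [with F=10, H=-13]  = -13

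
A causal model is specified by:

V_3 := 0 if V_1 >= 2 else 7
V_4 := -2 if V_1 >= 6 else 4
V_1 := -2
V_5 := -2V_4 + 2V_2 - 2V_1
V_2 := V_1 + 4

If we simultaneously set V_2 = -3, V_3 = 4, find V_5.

-10

Under do(V_2 = -3, V_3 = 4), each intervened variable's structural equation is replaced by its fixed value.
V_4 = -2 if V_1 >= 6 else 4  [with V_1=-2]  = 4
V_5 = -2V_4 + 2V_2 - 2V_1  [with V_4=4, V_2=-3, V_1=-2]  = -10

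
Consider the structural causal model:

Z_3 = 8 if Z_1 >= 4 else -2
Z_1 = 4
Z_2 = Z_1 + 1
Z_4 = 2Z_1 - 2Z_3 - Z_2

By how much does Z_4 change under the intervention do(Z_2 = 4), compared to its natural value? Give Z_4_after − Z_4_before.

1

Under do(Z_2=4), the mechanism Z_2 = Z_1 + 1 is discarded; Z_2 is fixed at 4.
Z_3 = 8 if Z_1 >= 4 else -2  [with Z_1=4]  = 8
Z_4 = 2Z_1 - 2Z_3 - Z_2  [with Z_1=4, Z_3=8, Z_2=4]  = -12
Without intervention: Z_2 = Z_1 + 1  [with Z_1=4]  = 5; Z_3 = 8 if Z_1 >= 4 else -2  [with Z_1=4]  = 8; Z_4 = 2Z_1 - 2Z_3 - Z_2  [with Z_1=4, Z_3=8, Z_2=5]  = -13.
Change = -12 − (-13) = 1.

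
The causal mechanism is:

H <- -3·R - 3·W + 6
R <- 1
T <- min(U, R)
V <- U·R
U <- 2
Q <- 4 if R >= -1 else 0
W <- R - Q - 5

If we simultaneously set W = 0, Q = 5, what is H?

3

Setting W = 0, Q = 5 by intervention discards those variables' equations.
H = -3·R - 3·W + 6  [with R=1, W=0]  = 3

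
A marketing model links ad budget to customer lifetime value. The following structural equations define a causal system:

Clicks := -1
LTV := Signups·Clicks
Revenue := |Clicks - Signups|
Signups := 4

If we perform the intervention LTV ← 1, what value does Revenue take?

5

Under do(LTV=1), the mechanism LTV := Signups·Clicks is discarded; LTV is fixed at 1.
Since Revenue is not a descendant of the intervened variable, it is unaffected.
Revenue = |Clicks - Signups|  [with Clicks=-1, Signups=4]  = 5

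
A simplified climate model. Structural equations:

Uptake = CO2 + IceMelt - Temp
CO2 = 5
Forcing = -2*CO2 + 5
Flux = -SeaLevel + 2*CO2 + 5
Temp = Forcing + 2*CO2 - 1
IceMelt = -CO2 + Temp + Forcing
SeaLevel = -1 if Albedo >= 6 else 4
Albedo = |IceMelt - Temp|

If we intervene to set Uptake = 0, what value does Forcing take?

-5

The intervention breaks the incoming arrows to Uptake: Uptake = CO2 + IceMelt - Temp no longer applies, and Uptake = 0.
Forcing is not downstream of the intervention, so its value is determined by the original equations.
Forcing = -2*CO2 + 5  [with CO2=5]  = -5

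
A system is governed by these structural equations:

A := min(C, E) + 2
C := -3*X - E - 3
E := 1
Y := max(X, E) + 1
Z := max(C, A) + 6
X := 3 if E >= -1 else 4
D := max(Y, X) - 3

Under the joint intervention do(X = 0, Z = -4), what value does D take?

Setting X = 0, Z = -4 by intervention discards those variables' equations.
Y = max(X, E) + 1  [with X=0, E=1]  = 2
D = max(Y, X) - 3  [with Y=2, X=0]  = -1

-1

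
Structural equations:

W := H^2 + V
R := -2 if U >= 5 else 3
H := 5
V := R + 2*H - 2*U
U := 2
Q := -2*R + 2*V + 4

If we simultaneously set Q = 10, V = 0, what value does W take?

Setting Q = 10, V = 0 by intervention discards those variables' equations.
W = H^2 + V  [with H=5, V=0]  = 25

25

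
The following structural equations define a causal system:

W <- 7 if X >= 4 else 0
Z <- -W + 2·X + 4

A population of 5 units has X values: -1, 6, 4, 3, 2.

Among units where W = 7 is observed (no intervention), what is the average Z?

Observing W=7 restricts to units where W's equation naturally yields 7: X ∈ {6, 4}. In that subpopulation Z = 9, 5, mean 7.

7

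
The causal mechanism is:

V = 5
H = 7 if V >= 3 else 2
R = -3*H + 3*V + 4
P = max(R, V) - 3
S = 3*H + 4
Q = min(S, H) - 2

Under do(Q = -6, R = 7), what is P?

Under do(Q = -6, R = 7), each intervened variable's structural equation is replaced by its fixed value.
P = max(R, V) - 3  [with R=7, V=5]  = 4

4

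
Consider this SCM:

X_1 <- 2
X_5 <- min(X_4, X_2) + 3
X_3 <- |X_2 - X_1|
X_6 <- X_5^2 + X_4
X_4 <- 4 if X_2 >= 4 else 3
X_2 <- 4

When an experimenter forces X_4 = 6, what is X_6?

Under do(X_4=6), the mechanism X_4 <- 4 if X_2 >= 4 else 3 is discarded; X_4 is fixed at 6.
X_5 = min(X_4, X_2) + 3  [with X_4=6, X_2=4]  = 7
X_6 = X_5^2 + X_4  [with X_5=7, X_4=6]  = 55

55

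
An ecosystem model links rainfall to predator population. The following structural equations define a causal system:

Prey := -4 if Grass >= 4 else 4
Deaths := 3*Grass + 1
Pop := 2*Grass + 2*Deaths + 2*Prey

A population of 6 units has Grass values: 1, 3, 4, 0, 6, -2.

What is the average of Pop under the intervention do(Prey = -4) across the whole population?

The intervention sets Prey=-4 in all 6 units regardless of Grass. Recomputing Pop per unit gives 2, 18, 26, -6, 42, -22; average 10.

10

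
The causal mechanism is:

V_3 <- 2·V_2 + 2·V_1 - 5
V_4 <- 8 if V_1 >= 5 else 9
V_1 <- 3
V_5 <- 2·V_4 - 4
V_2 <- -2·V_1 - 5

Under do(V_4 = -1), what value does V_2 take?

The intervention breaks the incoming arrows to V_4: V_4 <- 8 if V_1 >= 5 else 9 no longer applies, and V_4 = -1.
Since V_2 is not a descendant of the intervened variable, it is unaffected.
V_2 = -2·V_1 - 5  [with V_1=3]  = -11

-11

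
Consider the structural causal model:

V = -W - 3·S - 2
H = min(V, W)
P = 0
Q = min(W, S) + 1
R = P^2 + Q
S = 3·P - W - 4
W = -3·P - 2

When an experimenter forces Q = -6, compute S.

-2

do(Q=-6) replaces the equation Q = min(W, S) + 1 with the constant Q = -6.
S is not downstream of the intervention, so its value is determined by the original equations.
W = -3·P - 2  [with P=0]  = -2
S = 3·P - W - 4  [with P=0, W=-2]  = -2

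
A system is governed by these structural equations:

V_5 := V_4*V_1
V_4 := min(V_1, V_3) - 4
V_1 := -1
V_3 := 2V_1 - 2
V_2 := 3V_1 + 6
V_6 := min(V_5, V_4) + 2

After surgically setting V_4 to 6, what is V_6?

Under do(V_4=6), the mechanism V_4 := min(V_1, V_3) - 4 is discarded; V_4 is fixed at 6.
V_5 = V_4*V_1  [with V_4=6, V_1=-1]  = -6
V_6 = min(V_5, V_4) + 2  [with V_5=-6, V_4=6]  = -4

-4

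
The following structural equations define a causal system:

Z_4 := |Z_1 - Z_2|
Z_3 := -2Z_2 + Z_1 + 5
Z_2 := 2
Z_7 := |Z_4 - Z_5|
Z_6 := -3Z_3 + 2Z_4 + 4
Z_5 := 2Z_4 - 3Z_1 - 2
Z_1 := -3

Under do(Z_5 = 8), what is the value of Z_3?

do(Z_5=8) replaces the equation Z_5 := 2Z_4 - 3Z_1 - 2 with the constant Z_5 = 8.
Z_3 is not downstream of the intervention, so its value is determined by the original equations.
Z_3 = -2Z_2 + Z_1 + 5  [with Z_2=2, Z_1=-3]  = -2

-2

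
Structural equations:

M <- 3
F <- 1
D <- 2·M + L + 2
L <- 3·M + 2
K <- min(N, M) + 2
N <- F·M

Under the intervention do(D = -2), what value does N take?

do(D=-2) replaces the equation D <- 2·M + L + 2 with the constant D = -2.
N is not downstream of the intervention, so its value is determined by the original equations.
N = F·M  [with F=1, M=3]  = 3

3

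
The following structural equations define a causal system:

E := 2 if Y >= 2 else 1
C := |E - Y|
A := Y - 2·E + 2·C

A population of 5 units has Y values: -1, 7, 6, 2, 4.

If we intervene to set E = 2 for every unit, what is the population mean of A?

5.2

do(E=2) breaks E's dependence on Y. With E=2 fixed, A across the units is 1, 13, 10, -2, 4, mean 5.2.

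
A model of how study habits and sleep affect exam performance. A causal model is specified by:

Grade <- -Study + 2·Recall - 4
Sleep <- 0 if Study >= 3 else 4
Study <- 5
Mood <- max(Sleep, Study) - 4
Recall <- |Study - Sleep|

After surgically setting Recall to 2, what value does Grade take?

-5

Intervening sets Recall = 2 and removes its equation (Recall <- |Study - Sleep|).
Grade = -Study + 2·Recall - 4  [with Study=5, Recall=2]  = -5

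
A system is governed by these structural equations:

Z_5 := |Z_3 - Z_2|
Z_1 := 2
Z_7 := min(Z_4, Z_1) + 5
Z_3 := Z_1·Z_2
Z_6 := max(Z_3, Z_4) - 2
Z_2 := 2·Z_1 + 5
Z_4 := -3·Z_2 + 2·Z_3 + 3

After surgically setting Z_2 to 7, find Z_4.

10

Under do(Z_2=7), the mechanism Z_2 := 2·Z_1 + 5 is discarded; Z_2 is fixed at 7.
Z_3 = Z_1·Z_2  [with Z_1=2, Z_2=7]  = 14
Z_4 = -3·Z_2 + 2·Z_3 + 3  [with Z_2=7, Z_3=14]  = 10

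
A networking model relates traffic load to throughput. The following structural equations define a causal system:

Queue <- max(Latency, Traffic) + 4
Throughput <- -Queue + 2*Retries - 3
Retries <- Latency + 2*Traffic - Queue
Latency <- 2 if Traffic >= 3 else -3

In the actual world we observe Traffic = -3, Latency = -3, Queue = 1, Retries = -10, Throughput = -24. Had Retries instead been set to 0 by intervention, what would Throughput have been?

Intervening sets Retries = 0 and removes its equation (Retries <- Latency + 2*Traffic - Queue).
Latency = 2 if Traffic >= 3 else -3  [with Traffic=-3]  = -3
Queue = max(Latency, Traffic) + 4  [with Latency=-3, Traffic=-3]  = 1
Throughput = -Queue + 2*Retries - 3  [with Queue=1, Retries=0]  = -4

-4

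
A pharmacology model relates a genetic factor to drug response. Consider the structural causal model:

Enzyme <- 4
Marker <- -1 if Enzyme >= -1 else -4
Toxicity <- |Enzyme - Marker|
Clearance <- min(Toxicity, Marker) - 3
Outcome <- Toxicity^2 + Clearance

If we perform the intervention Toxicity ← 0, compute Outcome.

-4

do(Toxicity=0) replaces the equation Toxicity <- |Enzyme - Marker| with the constant Toxicity = 0.
Marker = -1 if Enzyme >= -1 else -4  [with Enzyme=4]  = -1
Clearance = min(Toxicity, Marker) - 3  [with Toxicity=0, Marker=-1]  = -4
Outcome = Toxicity^2 + Clearance  [with Toxicity=0, Clearance=-4]  = -4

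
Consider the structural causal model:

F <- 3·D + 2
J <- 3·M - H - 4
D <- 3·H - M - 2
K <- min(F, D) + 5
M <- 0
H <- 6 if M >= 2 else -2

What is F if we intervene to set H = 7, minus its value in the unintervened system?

do(H=7) replaces the equation H <- 6 if M >= 2 else -2 with the constant H = 7.
D = 3·H - M - 2  [with H=7, M=0]  = 19
F = 3·D + 2  [with D=19]  = 59
Without intervention: H = 6 if M >= 2 else -2  [with M=0]  = -2; D = 3·H - M - 2  [with H=-2, M=0]  = -8; F = 3·D + 2  [with D=-8]  = -22.
Change = 59 − (-22) = 81.

81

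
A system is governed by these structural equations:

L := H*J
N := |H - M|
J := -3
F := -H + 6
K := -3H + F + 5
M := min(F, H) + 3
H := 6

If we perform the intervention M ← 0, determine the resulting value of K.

-13

do(M=0) replaces the equation M := min(F, H) + 3 with the constant M = 0.
Since K is not a descendant of the intervened variable, it is unaffected.
F = -H + 6  [with H=6]  = 0
K = -3H + F + 5  [with H=6, F=0]  = -13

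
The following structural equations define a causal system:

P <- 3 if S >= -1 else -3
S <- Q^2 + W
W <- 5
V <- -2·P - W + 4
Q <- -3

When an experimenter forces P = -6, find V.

Intervening sets P = -6 and removes its equation (P <- 3 if S >= -1 else -3).
V = -2·P - W + 4  [with P=-6, W=5]  = 11

11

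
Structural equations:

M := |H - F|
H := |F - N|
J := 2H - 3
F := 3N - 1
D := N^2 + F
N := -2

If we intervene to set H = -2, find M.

Under do(H=-2), the mechanism H := |F - N| is discarded; H is fixed at -2.
F = 3N - 1  [with N=-2]  = -7
M = |H - F|  [with H=-2, F=-7]  = 5

5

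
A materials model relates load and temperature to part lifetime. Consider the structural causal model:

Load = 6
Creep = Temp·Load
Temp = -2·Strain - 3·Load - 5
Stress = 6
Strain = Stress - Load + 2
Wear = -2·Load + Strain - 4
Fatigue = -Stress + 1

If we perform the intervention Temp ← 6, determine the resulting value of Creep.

36

Intervening sets Temp = 6 and removes its equation (Temp = -2·Strain - 3·Load - 5).
Creep = Temp·Load  [with Temp=6, Load=6]  = 36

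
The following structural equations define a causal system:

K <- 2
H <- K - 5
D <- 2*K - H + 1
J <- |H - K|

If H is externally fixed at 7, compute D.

The intervention breaks the incoming arrows to H: H <- K - 5 no longer applies, and H = 7.
D = 2*K - H + 1  [with K=2, H=7]  = -2

-2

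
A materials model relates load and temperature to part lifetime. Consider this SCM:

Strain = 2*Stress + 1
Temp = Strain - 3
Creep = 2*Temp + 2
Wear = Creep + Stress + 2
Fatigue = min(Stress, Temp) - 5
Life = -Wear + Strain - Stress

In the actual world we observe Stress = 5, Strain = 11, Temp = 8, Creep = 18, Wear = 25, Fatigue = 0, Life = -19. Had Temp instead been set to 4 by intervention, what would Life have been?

The intervention breaks the incoming arrows to Temp: Temp = Strain - 3 no longer applies, and Temp = 4.
Strain = 2*Stress + 1  [with Stress=5]  = 11
Creep = 2*Temp + 2  [with Temp=4]  = 10
Wear = Creep + Stress + 2  [with Creep=10, Stress=5]  = 17
Life = -Wear + Strain - Stress  [with Wear=17, Strain=11, Stress=5]  = -11

-11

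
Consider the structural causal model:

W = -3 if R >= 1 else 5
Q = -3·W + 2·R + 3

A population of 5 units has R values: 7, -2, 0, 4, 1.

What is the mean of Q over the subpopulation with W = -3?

20

E[Q|W=-3] averages over only the 3 units with W=-3 (R = 7, 4, 1): Q = 26, 20, 14, mean 20.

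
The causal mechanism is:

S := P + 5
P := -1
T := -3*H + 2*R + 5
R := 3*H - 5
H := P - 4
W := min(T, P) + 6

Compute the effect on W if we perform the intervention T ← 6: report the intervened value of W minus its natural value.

The intervention breaks the incoming arrows to T: T := -3*H + 2*R + 5 no longer applies, and T = 6.
W = min(T, P) + 6  [with T=6, P=-1]  = 5
Without intervention: H = P - 4  [with P=-1]  = -5; R = 3*H - 5  [with H=-5]  = -20; T = -3*H + 2*R + 5  [with H=-5, R=-20]  = -20; W = min(T, P) + 6  [with T=-20, P=-1]  = -14.
Change = 5 − (-14) = 19.

19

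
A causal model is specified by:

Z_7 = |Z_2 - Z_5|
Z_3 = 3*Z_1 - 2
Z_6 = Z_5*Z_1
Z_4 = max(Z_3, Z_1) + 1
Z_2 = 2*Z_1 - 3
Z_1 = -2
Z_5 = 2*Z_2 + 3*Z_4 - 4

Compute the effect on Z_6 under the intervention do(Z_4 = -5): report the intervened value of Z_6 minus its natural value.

24

Under do(Z_4=-5), the mechanism Z_4 = max(Z_3, Z_1) + 1 is discarded; Z_4 is fixed at -5.
Z_2 = 2*Z_1 - 3  [with Z_1=-2]  = -7
Z_5 = 2*Z_2 + 3*Z_4 - 4  [with Z_2=-7, Z_4=-5]  = -33
Z_6 = Z_5*Z_1  [with Z_5=-33, Z_1=-2]  = 66
Without intervention: Z_2 = 2*Z_1 - 3  [with Z_1=-2]  = -7; Z_3 = 3*Z_1 - 2  [with Z_1=-2]  = -8; Z_4 = max(Z_3, Z_1) + 1  [with Z_3=-8, Z_1=-2]  = -1; Z_5 = 2*Z_2 + 3*Z_4 - 4  [with Z_2=-7, Z_4=-1]  = -21; Z_6 = Z_5*Z_1  [with Z_5=-21, Z_1=-2]  = 42.
Change = 66 − 42 = 24.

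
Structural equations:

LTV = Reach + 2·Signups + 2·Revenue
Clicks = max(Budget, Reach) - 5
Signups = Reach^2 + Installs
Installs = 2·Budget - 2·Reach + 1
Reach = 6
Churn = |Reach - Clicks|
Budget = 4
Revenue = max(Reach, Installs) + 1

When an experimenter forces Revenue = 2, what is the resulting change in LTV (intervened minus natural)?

-10

do(Revenue=2) replaces the equation Revenue = max(Reach, Installs) + 1 with the constant Revenue = 2.
Installs = 2·Budget - 2·Reach + 1  [with Budget=4, Reach=6]  = -3
Signups = Reach^2 + Installs  [with Reach=6, Installs=-3]  = 33
LTV = Reach + 2·Signups + 2·Revenue  [with Reach=6, Signups=33, Revenue=2]  = 76
Without intervention: Installs = 2·Budget - 2·Reach + 1  [with Budget=4, Reach=6]  = -3; Signups = Reach^2 + Installs  [with Reach=6, Installs=-3]  = 33; Revenue = max(Reach, Installs) + 1  [with Reach=6, Installs=-3]  = 7; LTV = Reach + 2·Signups + 2·Revenue  [with Reach=6, Signups=33, Revenue=7]  = 86.
Change = 76 − 86 = -10.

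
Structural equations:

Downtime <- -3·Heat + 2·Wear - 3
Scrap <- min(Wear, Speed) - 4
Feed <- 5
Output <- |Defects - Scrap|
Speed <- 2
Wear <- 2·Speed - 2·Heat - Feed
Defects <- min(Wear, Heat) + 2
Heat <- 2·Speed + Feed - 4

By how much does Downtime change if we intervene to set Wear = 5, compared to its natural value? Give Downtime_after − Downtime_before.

32

do(Wear=5) replaces the equation Wear <- 2·Speed - 2·Heat - Feed with the constant Wear = 5.
Heat = 2·Speed + Feed - 4  [with Speed=2, Feed=5]  = 5
Downtime = -3·Heat + 2·Wear - 3  [with Heat=5, Wear=5]  = -8
Without intervention: Heat = 2·Speed + Feed - 4  [with Speed=2, Feed=5]  = 5; Wear = 2·Speed - 2·Heat - Feed  [with Speed=2, Heat=5, Feed=5]  = -11; Downtime = -3·Heat + 2·Wear - 3  [with Heat=5, Wear=-11]  = -40.
Change = -8 − (-40) = 32.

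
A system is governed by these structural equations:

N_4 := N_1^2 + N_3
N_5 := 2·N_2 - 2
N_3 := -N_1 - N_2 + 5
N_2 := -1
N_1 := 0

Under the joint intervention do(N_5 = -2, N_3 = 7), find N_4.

7

Under do(N_5 = -2, N_3 = 7), each intervened variable's structural equation is replaced by its fixed value.
N_4 = N_1^2 + N_3  [with N_1=0, N_3=7]  = 7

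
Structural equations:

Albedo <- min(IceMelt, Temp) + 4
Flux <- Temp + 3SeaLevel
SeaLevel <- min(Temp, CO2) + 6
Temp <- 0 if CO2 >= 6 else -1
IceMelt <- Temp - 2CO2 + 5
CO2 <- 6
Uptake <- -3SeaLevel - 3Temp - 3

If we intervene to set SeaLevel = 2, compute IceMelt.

do(SeaLevel=2) replaces the equation SeaLevel <- min(Temp, CO2) + 6 with the constant SeaLevel = 2.
IceMelt is not downstream of the intervention, so its value is determined by the original equations.
Temp = 0 if CO2 >= 6 else -1  [with CO2=6]  = 0
IceMelt = Temp - 2CO2 + 5  [with Temp=0, CO2=6]  = -7

-7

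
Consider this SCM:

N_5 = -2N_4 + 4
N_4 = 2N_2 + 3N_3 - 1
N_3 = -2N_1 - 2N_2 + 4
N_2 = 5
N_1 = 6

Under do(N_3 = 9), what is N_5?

-68

do(N_3=9) replaces the equation N_3 = -2N_1 - 2N_2 + 4 with the constant N_3 = 9.
N_4 = 2N_2 + 3N_3 - 1  [with N_2=5, N_3=9]  = 36
N_5 = -2N_4 + 4  [with N_4=36]  = -68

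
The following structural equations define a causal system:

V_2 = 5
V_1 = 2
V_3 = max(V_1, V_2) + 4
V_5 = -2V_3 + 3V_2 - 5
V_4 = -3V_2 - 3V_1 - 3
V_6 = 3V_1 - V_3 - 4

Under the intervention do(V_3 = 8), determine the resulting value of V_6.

The intervention breaks the incoming arrows to V_3: V_3 = max(V_1, V_2) + 4 no longer applies, and V_3 = 8.
V_6 = 3V_1 - V_3 - 4  [with V_1=2, V_3=8]  = -6

-6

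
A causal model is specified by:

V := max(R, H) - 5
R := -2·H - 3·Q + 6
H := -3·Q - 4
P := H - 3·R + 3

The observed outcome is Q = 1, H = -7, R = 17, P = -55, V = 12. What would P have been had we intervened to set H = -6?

Under do(H=-6), the mechanism H := -3·Q - 4 is discarded; H is fixed at -6.
R = -2·H - 3·Q + 6  [with H=-6, Q=1]  = 15
P = H - 3·R + 3  [with H=-6, R=15]  = -48

-48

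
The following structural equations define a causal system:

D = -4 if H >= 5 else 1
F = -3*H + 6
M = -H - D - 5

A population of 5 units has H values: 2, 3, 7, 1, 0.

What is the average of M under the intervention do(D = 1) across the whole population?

-8.6

do(D=1) breaks D's dependence on H. With D=1 fixed, M across the units is -8, -9, -13, -7, -6, mean -8.6.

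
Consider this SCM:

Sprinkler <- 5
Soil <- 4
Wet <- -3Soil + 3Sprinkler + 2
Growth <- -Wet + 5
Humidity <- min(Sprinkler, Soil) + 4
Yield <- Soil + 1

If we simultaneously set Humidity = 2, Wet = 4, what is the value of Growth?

1

Under do(Humidity = 2, Wet = 4), each intervened variable's structural equation is replaced by its fixed value.
Growth = -Wet + 5  [with Wet=4]  = 1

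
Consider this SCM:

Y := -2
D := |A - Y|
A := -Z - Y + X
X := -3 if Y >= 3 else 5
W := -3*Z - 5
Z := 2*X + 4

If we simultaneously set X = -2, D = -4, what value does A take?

0

The joint intervention fixes X = -2, D = -4, removing each variable's own equation.
Z = 2*X + 4  [with X=-2]  = 0
A = -Z - Y + X  [with Z=0, Y=-2, X=-2]  = 0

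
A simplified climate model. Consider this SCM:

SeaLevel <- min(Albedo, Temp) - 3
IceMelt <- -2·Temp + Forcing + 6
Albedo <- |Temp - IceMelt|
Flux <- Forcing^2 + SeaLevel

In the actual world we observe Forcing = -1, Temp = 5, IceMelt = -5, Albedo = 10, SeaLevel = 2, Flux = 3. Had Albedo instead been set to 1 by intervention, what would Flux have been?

Under do(Albedo=1), the mechanism Albedo <- |Temp - IceMelt| is discarded; Albedo is fixed at 1.
SeaLevel = min(Albedo, Temp) - 3  [with Albedo=1, Temp=5]  = -2
Flux = Forcing^2 + SeaLevel  [with Forcing=-1, SeaLevel=-2]  = -1

-1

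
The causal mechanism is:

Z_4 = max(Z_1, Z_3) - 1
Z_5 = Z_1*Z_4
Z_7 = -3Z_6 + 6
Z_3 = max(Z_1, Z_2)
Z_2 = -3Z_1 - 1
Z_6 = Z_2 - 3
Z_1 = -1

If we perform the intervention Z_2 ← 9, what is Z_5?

-8

do(Z_2=9) replaces the equation Z_2 = -3Z_1 - 1 with the constant Z_2 = 9.
Z_3 = max(Z_1, Z_2)  [with Z_1=-1, Z_2=9]  = 9
Z_4 = max(Z_1, Z_3) - 1  [with Z_1=-1, Z_3=9]  = 8
Z_5 = Z_1*Z_4  [with Z_1=-1, Z_4=8]  = -8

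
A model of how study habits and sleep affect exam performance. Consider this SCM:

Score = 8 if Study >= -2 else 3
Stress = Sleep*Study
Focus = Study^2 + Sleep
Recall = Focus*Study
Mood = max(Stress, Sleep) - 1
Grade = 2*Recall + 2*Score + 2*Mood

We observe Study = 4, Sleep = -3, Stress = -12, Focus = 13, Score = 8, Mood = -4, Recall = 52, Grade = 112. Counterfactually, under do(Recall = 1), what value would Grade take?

do(Recall=1) replaces the equation Recall = Focus*Study with the constant Recall = 1.
Stress = Sleep*Study  [with Sleep=-3, Study=4]  = -12
Score = 8 if Study >= -2 else 3  [with Study=4]  = 8
Mood = max(Stress, Sleep) - 1  [with Stress=-12, Sleep=-3]  = -4
Grade = 2*Recall + 2*Score + 2*Mood  [with Recall=1, Score=8, Mood=-4]  = 10

10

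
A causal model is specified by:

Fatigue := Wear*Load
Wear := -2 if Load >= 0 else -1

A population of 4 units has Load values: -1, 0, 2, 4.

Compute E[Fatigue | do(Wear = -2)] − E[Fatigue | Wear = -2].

Every unit gets Wear=-2 under the intervention. Fatigue values become 2, 0, -4, -8; E[Fatigue|do(Wear=-2)] = -2.5.
Observing Wear=-2 restricts to units where Wear's equation naturally yields -2: Load ∈ {0, 2, 4}. In that subpopulation Fatigue = 0, -4, -8, mean -4.
Difference = -2.5 − (-4) = 1.5.

1.5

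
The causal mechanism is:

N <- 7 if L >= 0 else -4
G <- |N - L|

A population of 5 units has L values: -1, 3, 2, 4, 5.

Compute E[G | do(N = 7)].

do(N=7) breaks N's dependence on L. With N=7 fixed, G across the units is 8, 4, 5, 3, 2, mean 4.4.

4.4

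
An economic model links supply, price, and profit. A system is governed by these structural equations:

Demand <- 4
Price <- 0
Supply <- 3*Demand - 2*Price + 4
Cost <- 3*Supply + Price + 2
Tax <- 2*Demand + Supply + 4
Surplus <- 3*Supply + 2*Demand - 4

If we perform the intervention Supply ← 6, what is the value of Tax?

18

do(Supply=6) replaces the equation Supply <- 3*Demand - 2*Price + 4 with the constant Supply = 6.
Tax = 2*Demand + Supply + 4  [with Demand=4, Supply=6]  = 18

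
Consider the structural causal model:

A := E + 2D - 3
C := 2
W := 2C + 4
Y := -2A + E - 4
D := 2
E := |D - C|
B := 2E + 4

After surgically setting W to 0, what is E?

0

do(W=0) replaces the equation W := 2C + 4 with the constant W = 0.
E is not downstream of the intervention, so its value is determined by the original equations.
E = |D - C|  [with D=2, C=2]  = 0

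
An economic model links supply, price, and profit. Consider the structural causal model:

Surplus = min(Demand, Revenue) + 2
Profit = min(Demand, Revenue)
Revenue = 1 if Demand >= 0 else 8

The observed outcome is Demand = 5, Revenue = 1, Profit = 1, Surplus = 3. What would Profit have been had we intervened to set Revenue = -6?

-6

The intervention breaks the incoming arrows to Revenue: Revenue = 1 if Demand >= 0 else 8 no longer applies, and Revenue = -6.
Profit = min(Demand, Revenue)  [with Demand=5, Revenue=-6]  = -6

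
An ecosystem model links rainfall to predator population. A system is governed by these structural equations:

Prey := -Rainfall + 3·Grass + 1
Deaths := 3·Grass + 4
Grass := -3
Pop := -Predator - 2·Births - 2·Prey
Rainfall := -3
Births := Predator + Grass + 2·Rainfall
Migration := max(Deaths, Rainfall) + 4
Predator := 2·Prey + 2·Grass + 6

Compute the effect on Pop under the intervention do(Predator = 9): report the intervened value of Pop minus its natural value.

do(Predator=9) replaces the equation Predator := 2·Prey + 2·Grass + 6 with the constant Predator = 9.
Prey = -Rainfall + 3·Grass + 1  [with Rainfall=-3, Grass=-3]  = -5
Births = Predator + Grass + 2·Rainfall  [with Predator=9, Grass=-3, Rainfall=-3]  = 0
Pop = -Predator - 2·Births - 2·Prey  [with Predator=9, Births=0, Prey=-5]  = 1
Without intervention: Prey = -Rainfall + 3·Grass + 1  [with Rainfall=-3, Grass=-3]  = -5; Predator = 2·Prey + 2·Grass + 6  [with Prey=-5, Grass=-3]  = -10; Births = Predator + Grass + 2·Rainfall  [with Predator=-10, Grass=-3, Rainfall=-3]  = -19; Pop = -Predator - 2·Births - 2·Prey  [with Predator=-10, Births=-19, Prey=-5]  = 58.
Change = 1 − 58 = -57.

-57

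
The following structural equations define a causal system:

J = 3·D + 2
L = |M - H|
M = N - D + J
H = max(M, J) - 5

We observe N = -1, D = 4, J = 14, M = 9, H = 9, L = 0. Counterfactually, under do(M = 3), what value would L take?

6

Under do(M=3), the mechanism M = N - D + J is discarded; M is fixed at 3.
J = 3·D + 2  [with D=4]  = 14
H = max(M, J) - 5  [with M=3, J=14]  = 9
L = |M - H|  [with M=3, H=9]  = 6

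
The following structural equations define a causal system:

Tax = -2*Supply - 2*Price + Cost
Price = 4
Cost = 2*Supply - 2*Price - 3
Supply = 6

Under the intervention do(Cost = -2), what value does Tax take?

The intervention breaks the incoming arrows to Cost: Cost = 2*Supply - 2*Price - 3 no longer applies, and Cost = -2.
Tax = -2*Supply - 2*Price + Cost  [with Supply=6, Price=4, Cost=-2]  = -22

-22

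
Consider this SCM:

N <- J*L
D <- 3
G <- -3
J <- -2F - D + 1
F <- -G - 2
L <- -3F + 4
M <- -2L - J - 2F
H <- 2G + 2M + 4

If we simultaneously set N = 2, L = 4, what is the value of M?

-6

Setting N = 2, L = 4 by intervention discards those variables' equations.
F = -G - 2  [with G=-3]  = 1
J = -2F - D + 1  [with F=1, D=3]  = -4
M = -2L - J - 2F  [with L=4, J=-4, F=1]  = -6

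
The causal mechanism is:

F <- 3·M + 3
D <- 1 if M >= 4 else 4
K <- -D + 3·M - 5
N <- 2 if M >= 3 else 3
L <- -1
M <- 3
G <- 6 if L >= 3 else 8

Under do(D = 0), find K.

Under do(D=0), the mechanism D <- 1 if M >= 4 else 4 is discarded; D is fixed at 0.
K = -D + 3·M - 5  [with D=0, M=3]  = 4

4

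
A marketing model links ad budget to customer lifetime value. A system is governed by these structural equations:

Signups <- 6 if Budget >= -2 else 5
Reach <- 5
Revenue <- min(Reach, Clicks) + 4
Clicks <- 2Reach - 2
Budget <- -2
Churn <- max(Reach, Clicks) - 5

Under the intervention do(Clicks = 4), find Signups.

The intervention breaks the incoming arrows to Clicks: Clicks <- 2Reach - 2 no longer applies, and Clicks = 4.
Signups is not downstream of the intervention, so its value is determined by the original equations.
Signups = 6 if Budget >= -2 else 5  [with Budget=-2]  = 6

6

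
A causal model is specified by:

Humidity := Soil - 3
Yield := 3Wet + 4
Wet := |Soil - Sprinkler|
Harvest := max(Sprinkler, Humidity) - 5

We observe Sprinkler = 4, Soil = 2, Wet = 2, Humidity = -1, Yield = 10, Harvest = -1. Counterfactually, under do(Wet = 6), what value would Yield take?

22

do(Wet=6) replaces the equation Wet := |Soil - Sprinkler| with the constant Wet = 6.
Yield = 3Wet + 4  [with Wet=6]  = 22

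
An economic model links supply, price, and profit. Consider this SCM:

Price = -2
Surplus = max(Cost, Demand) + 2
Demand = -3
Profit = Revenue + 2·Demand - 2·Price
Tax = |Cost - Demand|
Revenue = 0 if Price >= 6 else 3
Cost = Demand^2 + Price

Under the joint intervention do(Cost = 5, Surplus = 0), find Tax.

8

Setting Cost = 5, Surplus = 0 by intervention discards those variables' equations.
Tax = |Cost - Demand|  [with Cost=5, Demand=-3]  = 8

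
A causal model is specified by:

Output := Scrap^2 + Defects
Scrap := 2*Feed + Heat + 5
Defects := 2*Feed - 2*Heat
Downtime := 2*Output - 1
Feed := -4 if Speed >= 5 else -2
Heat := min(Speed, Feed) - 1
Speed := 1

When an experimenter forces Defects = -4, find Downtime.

The intervention breaks the incoming arrows to Defects: Defects := 2*Feed - 2*Heat no longer applies, and Defects = -4.
Feed = -4 if Speed >= 5 else -2  [with Speed=1]  = -2
Heat = min(Speed, Feed) - 1  [with Speed=1, Feed=-2]  = -3
Scrap = 2*Feed + Heat + 5  [with Feed=-2, Heat=-3]  = -2
Output = Scrap^2 + Defects  [with Scrap=-2, Defects=-4]  = 0
Downtime = 2*Output - 1  [with Output=0]  = -1

-1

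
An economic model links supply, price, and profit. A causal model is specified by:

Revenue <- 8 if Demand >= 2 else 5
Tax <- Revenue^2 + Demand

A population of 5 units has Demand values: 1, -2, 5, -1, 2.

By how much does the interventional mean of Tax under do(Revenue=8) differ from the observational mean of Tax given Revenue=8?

-2.5

Every unit gets Revenue=8 under the intervention. Tax values become 65, 62, 69, 63, 66; E[Tax|do(Revenue=8)] = 65.
E[Tax|Revenue=8] averages over only the 2 units with Revenue=8 (Demand = 5, 2): Tax = 69, 66, mean 67.5.
Difference = 65 − 67.5 = -2.5.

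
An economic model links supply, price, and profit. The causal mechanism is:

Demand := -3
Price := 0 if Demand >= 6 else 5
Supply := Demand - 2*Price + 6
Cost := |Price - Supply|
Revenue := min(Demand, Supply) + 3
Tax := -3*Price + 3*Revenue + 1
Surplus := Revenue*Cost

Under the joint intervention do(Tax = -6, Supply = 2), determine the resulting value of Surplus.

0

Under do(Tax = -6, Supply = 2), each intervened variable's structural equation is replaced by its fixed value.
Price = 0 if Demand >= 6 else 5  [with Demand=-3]  = 5
Cost = |Price - Supply|  [with Price=5, Supply=2]  = 3
Revenue = min(Demand, Supply) + 3  [with Demand=-3, Supply=2]  = 0
Surplus = Revenue*Cost  [with Revenue=0, Cost=3]  = 0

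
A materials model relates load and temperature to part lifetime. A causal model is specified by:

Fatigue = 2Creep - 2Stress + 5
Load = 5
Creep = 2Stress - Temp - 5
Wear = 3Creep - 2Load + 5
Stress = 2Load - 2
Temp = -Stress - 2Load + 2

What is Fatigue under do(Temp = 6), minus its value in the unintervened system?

-44

The intervention breaks the incoming arrows to Temp: Temp = -Stress - 2Load + 2 no longer applies, and Temp = 6.
Stress = 2Load - 2  [with Load=5]  = 8
Creep = 2Stress - Temp - 5  [with Stress=8, Temp=6]  = 5
Fatigue = 2Creep - 2Stress + 5  [with Creep=5, Stress=8]  = -1
Without intervention: Stress = 2Load - 2  [with Load=5]  = 8; Temp = -Stress - 2Load + 2  [with Stress=8, Load=5]  = -16; Creep = 2Stress - Temp - 5  [with Stress=8, Temp=-16]  = 27; Fatigue = 2Creep - 2Stress + 5  [with Creep=27, Stress=8]  = 43.
Change = -1 − 43 = -44.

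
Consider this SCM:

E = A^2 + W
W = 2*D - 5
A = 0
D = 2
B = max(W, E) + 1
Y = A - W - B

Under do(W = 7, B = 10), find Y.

-17

Setting W = 7, B = 10 by intervention discards those variables' equations.
Y = A - W - B  [with A=0, W=7, B=10]  = -17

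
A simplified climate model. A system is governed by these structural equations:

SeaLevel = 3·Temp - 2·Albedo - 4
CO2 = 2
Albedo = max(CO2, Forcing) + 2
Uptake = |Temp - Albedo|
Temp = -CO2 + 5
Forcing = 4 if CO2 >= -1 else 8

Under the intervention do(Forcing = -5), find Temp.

3

The intervention breaks the incoming arrows to Forcing: Forcing = 4 if CO2 >= -1 else 8 no longer applies, and Forcing = -5.
Since Temp is not a descendant of the intervened variable, it is unaffected.
Temp = -CO2 + 5  [with CO2=2]  = 3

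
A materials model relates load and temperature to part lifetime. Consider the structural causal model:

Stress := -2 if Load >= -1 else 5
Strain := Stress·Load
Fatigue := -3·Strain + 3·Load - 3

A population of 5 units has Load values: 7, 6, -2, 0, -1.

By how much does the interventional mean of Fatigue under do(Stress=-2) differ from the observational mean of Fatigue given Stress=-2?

do(Stress=-2) breaks Stress's dependence on Load. With Stress=-2 fixed, Fatigue across the units is 60, 51, -21, -3, -12, mean 15.
E[Fatigue|Stress=-2] averages over only the 4 units with Stress=-2 (Load = 7, 6, 0, -1): Fatigue = 60, 51, -3, -12, mean 24.
Difference = 15 − 24 = -9.

-9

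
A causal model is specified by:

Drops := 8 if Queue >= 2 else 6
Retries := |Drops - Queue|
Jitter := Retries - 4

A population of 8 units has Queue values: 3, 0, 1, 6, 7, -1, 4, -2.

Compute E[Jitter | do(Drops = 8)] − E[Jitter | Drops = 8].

2.75

do(Drops=8) breaks Drops's dependence on Queue. With Drops=8 fixed, Jitter across the units is 1, 4, 3, -2, -3, 5, 0, 6, mean 1.75.
Observing Drops=8 restricts to units where Drops's equation naturally yields 8: Queue ∈ {3, 6, 7, 4}. In that subpopulation Jitter = 1, -2, -3, 0, mean -1.
Difference = 1.75 − (-1) = 2.75.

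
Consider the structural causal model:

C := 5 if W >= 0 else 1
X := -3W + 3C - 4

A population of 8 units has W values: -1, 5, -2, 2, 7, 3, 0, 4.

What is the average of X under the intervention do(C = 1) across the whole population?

-7.75

The intervention sets C=1 in all 8 units regardless of W. Recomputing X per unit gives 2, -16, 5, -7, -22, -10, -1, -13; average -7.75.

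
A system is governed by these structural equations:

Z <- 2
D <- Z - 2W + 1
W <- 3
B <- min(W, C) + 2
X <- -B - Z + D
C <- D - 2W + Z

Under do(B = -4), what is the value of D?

-3

do(B=-4) replaces the equation B <- min(W, C) + 2 with the constant B = -4.
D is not downstream of the intervention, so its value is determined by the original equations.
D = Z - 2W + 1  [with Z=2, W=3]  = -3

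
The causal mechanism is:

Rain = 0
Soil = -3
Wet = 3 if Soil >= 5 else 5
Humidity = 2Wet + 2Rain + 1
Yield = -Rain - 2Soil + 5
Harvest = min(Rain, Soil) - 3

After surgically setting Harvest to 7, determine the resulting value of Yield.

do(Harvest=7) replaces the equation Harvest = min(Rain, Soil) - 3 with the constant Harvest = 7.
Since Yield is not a descendant of the intervened variable, it is unaffected.
Yield = -Rain - 2Soil + 5  [with Rain=0, Soil=-3]  = 11

11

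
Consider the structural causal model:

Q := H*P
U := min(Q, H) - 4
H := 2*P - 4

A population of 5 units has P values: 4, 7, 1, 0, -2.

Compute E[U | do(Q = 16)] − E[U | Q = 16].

2

Under do(Q=16), Q's equation is replaced by Q=16 for every unit. Per-unit U: 0, 6, -6, -8, -12. Mean = -4.
Observing Q=16 restricts to units where Q's equation naturally yields 16: P ∈ {4, -2}. In that subpopulation U = 0, -12, mean -6.
Difference = -4 − (-6) = 2.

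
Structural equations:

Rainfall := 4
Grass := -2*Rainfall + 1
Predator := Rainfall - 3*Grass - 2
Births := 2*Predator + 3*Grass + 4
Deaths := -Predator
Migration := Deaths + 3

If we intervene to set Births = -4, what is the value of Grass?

The intervention breaks the incoming arrows to Births: Births := 2*Predator + 3*Grass + 4 no longer applies, and Births = -4.
Since Grass is not a descendant of the intervened variable, it is unaffected.
Grass = -2*Rainfall + 1  [with Rainfall=4]  = -7

-7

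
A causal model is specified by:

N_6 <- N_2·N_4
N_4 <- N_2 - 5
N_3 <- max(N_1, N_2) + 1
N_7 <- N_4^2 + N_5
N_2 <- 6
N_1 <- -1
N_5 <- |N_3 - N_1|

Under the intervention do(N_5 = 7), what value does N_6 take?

6

The intervention breaks the incoming arrows to N_5: N_5 <- |N_3 - N_1| no longer applies, and N_5 = 7.
Since N_6 is not a descendant of the intervened variable, it is unaffected.
N_4 = N_2 - 5  [with N_2=6]  = 1
N_6 = N_2·N_4  [with N_2=6, N_4=1]  = 6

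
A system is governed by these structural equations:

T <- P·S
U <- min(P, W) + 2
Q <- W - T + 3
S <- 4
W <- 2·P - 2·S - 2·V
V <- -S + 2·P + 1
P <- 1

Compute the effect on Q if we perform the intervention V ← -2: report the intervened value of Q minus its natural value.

2

The intervention breaks the incoming arrows to V: V <- -S + 2·P + 1 no longer applies, and V = -2.
W = 2·P - 2·S - 2·V  [with P=1, S=4, V=-2]  = -2
T = P·S  [with P=1, S=4]  = 4
Q = W - T + 3  [with W=-2, T=4]  = -3
Without intervention: V = -S + 2·P + 1  [with S=4, P=1]  = -1; W = 2·P - 2·S - 2·V  [with P=1, S=4, V=-1]  = -4; T = P·S  [with P=1, S=4]  = 4; Q = W - T + 3  [with W=-4, T=4]  = -5.
Change = -3 − (-5) = 2.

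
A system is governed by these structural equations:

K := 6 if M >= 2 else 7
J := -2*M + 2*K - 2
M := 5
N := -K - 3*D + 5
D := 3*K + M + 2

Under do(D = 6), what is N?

The intervention breaks the incoming arrows to D: D := 3*K + M + 2 no longer applies, and D = 6.
K = 6 if M >= 2 else 7  [with M=5]  = 6
N = -K - 3*D + 5  [with K=6, D=6]  = -19

-19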